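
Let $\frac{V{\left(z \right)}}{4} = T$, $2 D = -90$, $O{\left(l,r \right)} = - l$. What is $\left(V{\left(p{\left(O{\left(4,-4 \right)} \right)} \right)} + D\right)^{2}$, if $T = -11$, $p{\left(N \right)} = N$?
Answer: $7921$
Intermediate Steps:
$D = -45$ ($D = \frac{1}{2} \left(-90\right) = -45$)
$V{\left(z \right)} = -44$ ($V{\left(z \right)} = 4 \left(-11\right) = -44$)
$\left(V{\left(p{\left(O{\left(4,-4 \right)} \right)} \right)} + D\right)^{2} = \left(-44 - 45\right)^{2} = \left(-89\right)^{2} = 7921$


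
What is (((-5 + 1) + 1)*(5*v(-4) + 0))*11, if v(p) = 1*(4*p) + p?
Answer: 3300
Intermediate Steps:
v(p) = 5*p (v(p) = 4*p + p = 5*p)
(((-5 + 1) + 1)*(5*v(-4) + 0))*11 = (((-5 + 1) + 1)*(5*(5*(-4)) + 0))*11 = ((-4 + 1)*(5*(-20) + 0))*11 = -3*(-100 + 0)*11 = -3*(-100)*11 = 300*11 = 3300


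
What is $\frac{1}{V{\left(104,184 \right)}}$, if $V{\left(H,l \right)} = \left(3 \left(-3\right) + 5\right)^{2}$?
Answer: $\frac{1}{16} \approx 0.0625$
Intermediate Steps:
$V{\left(H,l \right)} = 16$ ($V{\left(H,l \right)} = \left(-9 + 5\right)^{2} = \left(-4\right)^{2} = 16$)
$\frac{1}{V{\left(104,184 \right)}} = \frac{1}{16}$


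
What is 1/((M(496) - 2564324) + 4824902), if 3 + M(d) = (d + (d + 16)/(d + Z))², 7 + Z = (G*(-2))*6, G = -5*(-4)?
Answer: 62001/155537878831 ≈ 3.9862e-7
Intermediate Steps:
G = 20
Z = -247 (Z = -7 + (20*(-2))*6 = -7 - 40*6 = -7 - 240 = -247)
M(d) = -3 + (d + (16 + d)/(-247 + d))² (M(d) = -3 + (d + (d + 16)/(d - 247))² = -3 + (d + (16 + d)/(-247 + d))²)
1/((M(496) - 2564324) + 4824902) = 1/(((-3 + (16 + 496² - 246*496)²/(-247 + 496)²) - 2564324) + 4824902) = 1/(((-3 + (16 + 246016 - 122016)²/249²) - 2564324) + 4824902) = 1/(((-3 + (1/62001)*124016²) - 2564324) + 4824902) = 1/(((-3 + (1/62001)*15379968256) - 2564324) + 4824902) = 1/(((-3 + 15379968256/62001) - 2564324) + 4824902) = 1/((15379782253/62001 - 2564324) + 4824902) = 1/(-143610870071/62001 + 4824902) = 1/(155537878831/62001) = 62001/155537878831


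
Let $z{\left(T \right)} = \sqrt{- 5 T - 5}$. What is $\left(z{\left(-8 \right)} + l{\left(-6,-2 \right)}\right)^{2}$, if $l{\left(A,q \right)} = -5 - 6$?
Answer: $\left(11 - \sqrt{35}\right)^{2} \approx 25.846$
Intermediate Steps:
$l{\left(A,q \right)} = -11$ ($l{\left(A,q \right)} = -5 - 6 = -11$)
$z{\left(T \right)} = \sqrt{-5 - 5 T}$
$\left(z{\left(-8 \right)} + l{\left(-6,-2 \right)}\right)^{2} = \left(\sqrt{-5 - -40} - 11\right)^{2} = \left(\sqrt{-5 + 40} - 11\right)^{2} = \left(\sqrt{35} - 11\right)^{2} = \left(-11 + \sqrt{35}\right)^{2}$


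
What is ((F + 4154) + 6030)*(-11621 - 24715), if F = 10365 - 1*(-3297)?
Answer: -866468256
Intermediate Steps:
F = 13662 (F = 10365 + 3297 = 13662)
((F + 4154) + 6030)*(-11621 - 24715) = ((13662 + 4154) + 6030)*(-11621 - 24715) = (17816 + 6030)*(-36336) = 23846*(-36336) = -866468256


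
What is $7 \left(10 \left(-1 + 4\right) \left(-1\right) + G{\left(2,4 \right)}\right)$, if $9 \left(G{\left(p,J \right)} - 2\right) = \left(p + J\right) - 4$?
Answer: $- \frac{1750}{9} \approx -194.44$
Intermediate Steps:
$G{\left(p,J \right)} = \frac{14}{9} + \frac{J}{9} + \frac{p}{9}$ ($G{\left(p,J \right)} = 2 + \frac{\left(p + J\right) - 4}{9} = 2 + \frac{\left(J + p\right) - 4}{9} = 2 + \frac{-4 + J + p}{9} = 2 + \left(- \frac{4}{9} + \frac{J}{9} + \frac{p}{9}\right) = \frac{14}{9} + \frac{J}{9} + \frac{p}{9}$)
$7 \left(10 \left(-1 + 4\right) \left(-1\right) + G{\left(2,4 \right)}\right) = 7 \left(10 \left(-1 + 4\right) \left(-1\right) + \left(\frac{14}{9} + \frac{1}{9} \cdot 4 + \frac{1}{9} \cdot 2\right)\right) = 7 \left(10 \cdot 3 \left(-1\right) + \left(\frac{14}{9} + \frac{4}{9} + \frac{2}{9}\right)\right) = 7 \left(10 \left(-3\right) + \frac{20}{9}\right) = 7 \left(-30 + \frac{20}{9}\right) = 7 \left(- \frac{250}{9}\right) = - \frac{1750}{9}$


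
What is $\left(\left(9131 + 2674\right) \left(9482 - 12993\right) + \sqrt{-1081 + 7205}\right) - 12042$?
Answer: $-41459397 + 2 \sqrt{1531} \approx -4.1459 \cdot 10^{7}$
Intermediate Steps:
$\left(\left(9131 + 2674\right) \left(9482 - 12993\right) + \sqrt{-1081 + 7205}\right) - 12042 = \left(11805 \left(-3511\right) + \sqrt{6124}\right) - 12042 = \left(-41447355 + 2 \sqrt{1531}\right) - 12042 = -41459397 + 2 \sqrt{1531}$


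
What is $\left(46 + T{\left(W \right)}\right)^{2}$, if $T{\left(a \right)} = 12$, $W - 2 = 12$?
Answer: $3364$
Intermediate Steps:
$W = 14$ ($W = 2 + 12 = 14$)
$\left(46 + T{\left(W \right)}\right)^{2} = \left(46 + 12\right)^{2} = 58^{2} = 3364$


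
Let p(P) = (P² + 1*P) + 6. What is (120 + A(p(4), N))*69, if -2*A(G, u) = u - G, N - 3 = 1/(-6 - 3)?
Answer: 27232/3 ≈ 9077.3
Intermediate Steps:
N = 26/9 (N = 3 + 1/(-6 - 3) = 3 + 1/(-9) = 3 - ⅑ = 26/9 ≈ 2.8889)
p(P) = 6 + P + P² (p(P) = (P² + P) + 6 = (P + P²) + 6 = 6 + P + P²)
A(G, u) = G/2 - u/2 (A(G, u) = -(u - G)/2 = G/2 - u/2)
(120 + A(p(4), N))*69 = (120 + ((6 + 4 + 4²)/2 - ½*26/9))*69 = (120 + ((6 + 4 + 16)/2 - 13/9))*69 = (120 + ((½)*26 - 13/9))*69 = (120 + (13 - 13/9))*69 = (120 + 104/9)*69 = (1184/9)*69 = 27232/3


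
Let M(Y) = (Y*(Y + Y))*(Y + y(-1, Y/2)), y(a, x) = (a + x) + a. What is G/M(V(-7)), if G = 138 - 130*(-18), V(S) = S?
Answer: -354/175 ≈ -2.0229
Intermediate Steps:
G = 2478 (G = 138 + 2340 = 2478)
y(a, x) = x + 2*a
M(Y) = 2*Y²*(-2 + 3*Y/2) (M(Y) = (Y*(Y + Y))*(Y + (Y/2 + 2*(-1))) = (Y*(2*Y))*(Y + (Y*(½) - 2)) = (2*Y²)*(Y + (Y/2 - 2)) = (2*Y²)*(Y + (-2 + Y/2)) = (2*Y²)*(-2 + 3*Y/2) = 2*Y²*(-2 + 3*Y/2))
G/M(V(-7)) = 2478/(((-7)²*(-4 + 3*(-7)))) = 2478/((49*(-4 - 21))) = 2478/((49*(-25))) = 2478/(-1225) = 2478*(-1/1225) = -354/175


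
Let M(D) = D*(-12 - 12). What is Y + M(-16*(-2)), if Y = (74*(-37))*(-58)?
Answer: 158036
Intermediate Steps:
M(D) = -24*D (M(D) = D*(-24) = -24*D)
Y = 158804 (Y = -2738*(-58) = 158804)
Y + M(-16*(-2)) = 158804 - (-384)*(-2) = 158804 - 24*32 = 158804 - 768 = 158036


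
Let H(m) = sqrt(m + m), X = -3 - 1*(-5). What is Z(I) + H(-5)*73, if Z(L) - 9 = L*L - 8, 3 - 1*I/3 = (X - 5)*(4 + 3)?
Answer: 5185 + 73*I*sqrt(10) ≈ 5185.0 + 230.85*I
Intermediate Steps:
X = 2 (X = -3 + 5 = 2)
I = 72 (I = 9 - 3*(2 - 5)*(4 + 3) = 9 - (-9)*7 = 9 - 3*(-21) = 9 + 63 = 72)
H(m) = sqrt(2)*sqrt(m) (H(m) = sqrt(2*m) = sqrt(2)*sqrt(m))
Z(L) = 1 + L**2 (Z(L) = 9 + (L*L - 8) = 9 + (L**2 - 8) = 9 + (-8 + L**2) = 1 + L**2)
Z(I) + H(-5)*73 = (1 + 72**2) + (sqrt(2)*sqrt(-5))*73 = (1 + 5184) + (sqrt(2)*(I*sqrt(5)))*73 = 5185 + (I*sqrt(10))*73 = 5185 + 73*I*sqrt(10)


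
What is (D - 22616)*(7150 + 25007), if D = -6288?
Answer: -929465928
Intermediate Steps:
(D - 22616)*(7150 + 25007) = (-6288 - 22616)*(7150 + 25007) = -28904*32157 = -929465928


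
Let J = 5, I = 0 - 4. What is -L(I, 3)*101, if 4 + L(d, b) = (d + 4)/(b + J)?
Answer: 404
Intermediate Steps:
I = -4
L(d, b) = -4 + (4 + d)/(5 + b) (L(d, b) = -4 + (d + 4)/(b + 5) = -4 + (4 + d)/(5 + b))
-L(I, 3)*101 = -(-16 - 4 - 4*3)/(5 + 3)*101 = -(-16 - 4 - 12)/8*101 = -(-32)/8*101 = -1*(-4)*101 = 4*101 = 404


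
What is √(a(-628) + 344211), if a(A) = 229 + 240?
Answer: 2*√86170 ≈ 587.09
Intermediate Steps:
a(A) = 469
√(a(-628) + 344211) = √(469 + 344211) = √344680 = 2*√86170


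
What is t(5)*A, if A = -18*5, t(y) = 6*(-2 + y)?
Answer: -1620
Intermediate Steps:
t(y) = -12 + 6*y
A = -90
t(5)*A = (-12 + 6*5)*(-90) = (-12 + 30)*(-90) = 18*(-90) = -1620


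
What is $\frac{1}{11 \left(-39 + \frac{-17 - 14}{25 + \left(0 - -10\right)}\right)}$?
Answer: $- \frac{35}{15356} \approx -0.0022792$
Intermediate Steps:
$\frac{1}{11 \left(-39 + \frac{-17 - 14}{25 + \left(0 - -10\right)}\right)} = \frac{1}{11 \left(-39 - \frac{31}{25 + \left(0 + 10\right)}\right)} = \frac{1}{11 \left(-39 - \frac{31}{25 + 10}\right)} = \frac{1}{11 \left(-39 - \frac{31}{35}\right)} = \frac{1}{11 \left(- \frac{1396}{35}\right)} = \frac{1}{- \frac{15356}{35}} = - \frac{35}{15356}$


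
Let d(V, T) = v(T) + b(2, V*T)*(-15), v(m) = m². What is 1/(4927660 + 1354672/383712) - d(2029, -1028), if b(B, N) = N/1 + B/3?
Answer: -3822254099138271816/118175226787 ≈ -3.2344e+7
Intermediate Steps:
b(B, N) = N + B/3 (b(B, N) = N*1 + B*(⅓) = N + B/3)
d(V, T) = -10 + T² - 15*T*V (d(V, T) = T² + (V*T + (⅓)*2)*(-15) = T² + (T*V + ⅔)*(-15) = T² + (⅔ + T*V)*(-15) = T² + (-10 - 15*T*V) = -10 + T² - 15*T*V)
1/(4927660 + 1354672/383712) - d(2029, -1028) = 1/(4927660 + 1354672/383712) - (-10 + (-1028)² - 15*(-1028)*2029) = 1/(4927660 + 1354672*(1/383712)) - (-10 + 1056784 + 31287180) = 1/(4927660 + 84667/23982) - 1*32343954 = 1/(118175226787/23982) - 32343954 = 23982/118175226787 - 32343954 = -3822254099138271816/118175226787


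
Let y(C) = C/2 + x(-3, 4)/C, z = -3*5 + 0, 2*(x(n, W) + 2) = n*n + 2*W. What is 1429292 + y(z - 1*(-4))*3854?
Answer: 15463994/11 ≈ 1.4058e+6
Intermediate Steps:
x(n, W) = -2 + W + n**2/2 (x(n, W) = -2 + (n*n + 2*W)/2 = -2 + (n**2 + 2*W)/2 = -2 + (W + n**2/2) = -2 + W + n**2/2)
z = -15 (z = -15 + 0 = -15)
y(C) = C/2 + 13/(2*C) (y(C) = C/2 + (-2 + 4 + (1/2)*(-3)**2)/C = C*(1/2) + (-2 + 4 + (1/2)*9)/C = C/2 + (-2 + 4 + 9/2)/C = C/2 + 13/(2*C))
1429292 + y(z - 1*(-4))*3854 = 1429292 + ((13 + (-15 - 1*(-4))**2)/(2*(-15 - 1*(-4))))*3854 = 1429292 + ((13 + (-15 + 4)**2)/(2*(-15 + 4)))*3854 = 1429292 + ((1/2)*(13 + (-11)**2)/(-11))*3854 = 1429292 + ((1/2)*(-1/11)*(13 + 121))*3854 = 1429292 + ((1/2)*(-1/11)*134)*3854 = 1429292 - 67/11*3854 = 1429292 - 258218/11 = 15463994/11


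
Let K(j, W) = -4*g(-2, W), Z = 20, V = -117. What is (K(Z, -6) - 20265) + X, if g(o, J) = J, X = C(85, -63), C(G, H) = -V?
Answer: -20124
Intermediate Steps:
C(G, H) = 117 (C(G, H) = -1*(-117) = 117)
X = 117
K(j, W) = -4*W
(K(Z, -6) - 20265) + X = (-4*(-6) - 20265) + 117 = (24 - 20265) + 117 = -20241 + 117 = -20124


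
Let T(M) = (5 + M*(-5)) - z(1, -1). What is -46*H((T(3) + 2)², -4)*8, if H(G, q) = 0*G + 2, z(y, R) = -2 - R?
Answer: -736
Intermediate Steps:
T(M) = 6 - 5*M (T(M) = (5 + M*(-5)) - (-2 - 1*(-1)) = (5 - 5*M) - (-2 + 1) = (5 - 5*M) - 1*(-1) = (5 - 5*M) + 1 = 6 - 5*M)
H(G, q) = 2 (H(G, q) = 0 + 2 = 2)
-46*H((T(3) + 2)², -4)*8 = -46*2*8 = -92*8 = -736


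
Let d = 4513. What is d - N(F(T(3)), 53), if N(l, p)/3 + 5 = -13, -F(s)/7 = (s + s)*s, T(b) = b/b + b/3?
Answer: 4567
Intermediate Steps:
T(b) = 1 + b/3 (T(b) = 1 + b*(⅓) = 1 + b/3)
F(s) = -14*s² (F(s) = -7*(s + s)*s = -7*2*s*s = -14*s²)
N(l, p) = -54 (N(l, p) = -15 + 3*(-13) = -15 - 39 = -54)
d - N(F(T(3)), 53) = 4513 - 1*(-54) = 4513 + 54 = 4567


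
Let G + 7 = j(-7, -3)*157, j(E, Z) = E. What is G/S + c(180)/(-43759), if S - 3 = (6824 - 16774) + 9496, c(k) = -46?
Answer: 48418200/19735309 ≈ 2.4534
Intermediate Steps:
S = -451 (S = 3 + ((6824 - 16774) + 9496) = 3 + (-9950 + 9496) = 3 - 454 = -451)
G = -1106 (G = -7 - 7*157 = -7 - 1099 = -1106)
G/S + c(180)/(-43759) = -1106/(-451) - 46/(-43759) = -1106*(-1/451) - 46*(-1/43759) = 1106/451 + 46/43759 = 48418200/19735309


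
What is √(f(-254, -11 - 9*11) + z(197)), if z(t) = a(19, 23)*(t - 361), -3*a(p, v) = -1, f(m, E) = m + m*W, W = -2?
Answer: √1794/3 ≈ 14.119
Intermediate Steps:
f(m, E) = -m (f(m, E) = m + m*(-2) = m - 2*m = -m)
a(p, v) = ⅓ (a(p, v) = -⅓*(-1) = ⅓)
z(t) = -361/3 + t/3 (z(t) = (t - 361)/3 = (-361 + t)/3 = -361/3 + t/3)
√(f(-254, -11 - 9*11) + z(197)) = √(-1*(-254) + (-361/3 + (⅓)*197)) = √(254 + (-361/3 + 197/3)) = √(254 - 164/3) = √(598/3) = √1794/3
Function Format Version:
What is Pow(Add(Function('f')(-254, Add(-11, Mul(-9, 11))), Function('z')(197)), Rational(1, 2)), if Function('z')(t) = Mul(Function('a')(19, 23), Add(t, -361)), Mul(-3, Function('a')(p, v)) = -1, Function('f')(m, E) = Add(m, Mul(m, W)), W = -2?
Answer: Mul(Rational(1, 3), Pow(1794, Rational(1, 2))) ≈ 14.119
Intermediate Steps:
Function('f')(m, E) = Mul(-1, m) (Function('f')(m, E) = Add(m, Mul(m, -2)) = Add(m, Mul(-2, m)) = Mul(-1, m))
Function('a')(p, v) = Rational(1, 3) (Function('a')(p, v) = Mul(Rational(-1, 3), -1) = Rational(1, 3))
Function('z')(t) = Add(Rational(-361, 3), Mul(Rational(1, 3), t)) (Function('z')(t) = Mul(Rational(1, 3), Add(t, -361)) = Mul(Rational(1, 3), Add(-361, t)) = Add(Rational(-361, 3), Mul(Rational(1, 3), t)))
Pow(Add(Function('f')(-254, Add(-11, Mul(-9, 11))), Function('z')(197)), Rational(1, 2)) = Pow(Add(Mul(-1, -254), Add(Rational(-361, 3), Mul(Rational(1, 3), 197))), Rational(1, 2)) = Pow(Add(254, Add(Rational(-361, 3), Rational(197, 3))), Rational(1, 2)) = Pow(Add(254, Rational(-164, 3)), Rational(1, 2)) = Pow(Rational(598, 3), Rational(1, 2)) = Mul(Rational(1, 3), Pow(1794, Rational(1, 2)))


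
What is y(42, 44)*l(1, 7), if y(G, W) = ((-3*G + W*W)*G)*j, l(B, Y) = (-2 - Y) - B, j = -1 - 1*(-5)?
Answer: -3040800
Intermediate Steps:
j = 4 (j = -1 + 5 = 4)
l(B, Y) = -2 - B - Y
y(G, W) = 4*G*(W² - 3*G) (y(G, W) = ((-3*G + W*W)*G)*4 = ((-3*G + W²)*G)*4 = ((W² - 3*G)*G)*4 = (G*(W² - 3*G))*4 = 4*G*(W² - 3*G))
y(42, 44)*l(1, 7) = (4*42*(44² - 3*42))*(-2 - 1*1 - 1*7) = (4*42*(1936 - 126))*(-2 - 1 - 7) = (4*42*1810)*(-10) = 304080*(-10) = -3040800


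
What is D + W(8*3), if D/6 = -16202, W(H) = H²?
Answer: -96636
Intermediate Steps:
D = -97212 (D = 6*(-16202) = -97212)
D + W(8*3) = -97212 + (8*3)² = -97212 + 24² = -97212 + 576 = -96636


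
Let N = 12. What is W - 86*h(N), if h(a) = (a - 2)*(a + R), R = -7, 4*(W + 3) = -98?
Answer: -8655/2 ≈ -4327.5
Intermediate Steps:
W = -55/2 (W = -3 + (1/4)*(-98) = -3 - 49/2 = -55/2 ≈ -27.500)
h(a) = (-7 + a)*(-2 + a) (h(a) = (a - 2)*(a - 7) = (-2 + a)*(-7 + a) = (-7 + a)*(-2 + a))
W - 86*h(N) = -55/2 - 86*(14 + 12**2 - 9*12) = -55/2 - 86*(14 + 144 - 108) = -55/2 - 86*50 = -55/2 - 4300 = -8655/2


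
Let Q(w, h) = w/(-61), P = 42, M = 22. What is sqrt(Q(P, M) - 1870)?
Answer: 8*I*sqrt(108763)/61 ≈ 43.251*I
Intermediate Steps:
Q(w, h) = -w/61 (Q(w, h) = w*(-1/61) = -w/61)
sqrt(Q(P, M) - 1870) = sqrt(-1/61*42 - 1870) = sqrt(-42/61 - 1870) = sqrt(-114112/61) = 8*I*sqrt(108763)/61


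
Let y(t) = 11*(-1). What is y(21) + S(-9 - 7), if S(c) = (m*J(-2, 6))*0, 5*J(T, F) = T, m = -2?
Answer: -11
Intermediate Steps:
J(T, F) = T/5
y(t) = -11
S(c) = 0 (S(c) = -2*(-2)/5*0 = -2*(-⅖)*0 = (⅘)*0 = 0)
y(21) + S(-9 - 7) = -11 + 0 = -11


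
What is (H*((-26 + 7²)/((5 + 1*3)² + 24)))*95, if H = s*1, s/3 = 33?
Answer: 19665/8 ≈ 2458.1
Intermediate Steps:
s = 99 (s = 3*33 = 99)
H = 99 (H = 99*1 = 99)
(H*((-26 + 7²)/((5 + 1*3)² + 24)))*95 = (99*((-26 + 7²)/((5 + 1*3)² + 24)))*95 = (99*((-26 + 49)/((5 + 3)² + 24)))*95 = (99*(23/(8² + 24)))*95 = (99*(23/(64 + 24)))*95 = (99*(23/88))*95 = (207/8)*95 = 19665/8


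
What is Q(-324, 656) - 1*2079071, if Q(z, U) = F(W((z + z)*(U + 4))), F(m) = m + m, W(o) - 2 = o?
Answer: -2934427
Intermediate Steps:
W(o) = 2 + o
F(m) = 2*m
Q(z, U) = 4 + 4*z*(4 + U) (Q(z, U) = 2*(2 + (z + z)*(U + 4)) = 2*(2 + (2*z)*(4 + U)) = 2*(2 + 2*z*(4 + U)) = 4 + 4*z*(4 + U))
Q(-324, 656) - 1*2079071 = (4 + 4*(-324)*(4 + 656)) - 1*2079071 = (4 + 4*(-324)*660) - 2079071 = (4 - 855360) - 2079071 = -855356 - 2079071 = -2934427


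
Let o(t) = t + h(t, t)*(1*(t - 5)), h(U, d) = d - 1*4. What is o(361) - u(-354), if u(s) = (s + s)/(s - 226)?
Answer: 18480508/145 ≈ 1.2745e+5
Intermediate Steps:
u(s) = 2*s/(-226 + s) (u(s) = (2*s)/(-226 + s) = 2*s/(-226 + s))
h(U, d) = -4 + d (h(U, d) = d - 4 = -4 + d)
o(t) = t + (-5 + t)*(-4 + t) (o(t) = t + (-4 + t)*(1*(t - 5)) = t + (-4 + t)*(1*(-5 + t)) = t + (-4 + t)*(-5 + t) = t + (-5 + t)*(-4 + t))
o(361) - u(-354) = (20 + 361² - 8*361) - 2*(-354)/(-226 - 354) = (20 + 130321 - 2888) - 2*(-354)/(-580) = 127453 - 2*(-354)*(-1)/580 = 127453 - 1*177/145 = 127453 - 177/145 = 18480508/145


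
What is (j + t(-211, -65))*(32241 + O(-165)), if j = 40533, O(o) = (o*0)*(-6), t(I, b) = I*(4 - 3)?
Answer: 1300021602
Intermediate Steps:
t(I, b) = I (t(I, b) = I*1 = I)
O(o) = 0 (O(o) = 0*(-6) = 0)
(j + t(-211, -65))*(32241 + O(-165)) = (40533 - 211)*(32241 + 0) = 40322*32241 = 1300021602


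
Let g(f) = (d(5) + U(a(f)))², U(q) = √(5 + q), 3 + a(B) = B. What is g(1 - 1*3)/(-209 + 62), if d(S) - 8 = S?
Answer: -169/147 ≈ -1.1497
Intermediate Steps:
d(S) = 8 + S
a(B) = -3 + B
g(f) = (13 + √(2 + f))² (g(f) = ((8 + 5) + √(5 + (-3 + f)))² = (13 + √(2 + f))²)
g(1 - 1*3)/(-209 + 62) = (13 + √(2 + (1 - 1*3)))²/(-209 + 62) = (13 + √(2 + (1 - 3)))²/(-147) = (13 + √(2 - 2))²*(-1/147) = (13 + √0)²*(-1/147) = (13 + 0)²*(-1/147) = 13²*(-1/147) = 169*(-1/147) = -169/147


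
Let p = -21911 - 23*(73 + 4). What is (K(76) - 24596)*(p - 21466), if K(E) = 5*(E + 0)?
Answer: 1093303968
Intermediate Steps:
K(E) = 5*E
p = -23682 (p = -21911 - 23*77 = -21911 - 1*1771 = -21911 - 1771 = -23682)
(K(76) - 24596)*(p - 21466) = (5*76 - 24596)*(-23682 - 21466) = (380 - 24596)*(-45148) = -24216*(-45148) = 1093303968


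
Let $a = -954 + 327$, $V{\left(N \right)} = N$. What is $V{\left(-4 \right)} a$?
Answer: $2508$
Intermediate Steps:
$a = -627$
$V{\left(-4 \right)} a = \left(-4\right) \left(-627\right) = 2508$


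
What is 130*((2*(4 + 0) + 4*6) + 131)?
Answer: 21190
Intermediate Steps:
130*((2*(4 + 0) + 4*6) + 131) = 130*((2*4 + 24) + 131) = 130*((8 + 24) + 131) = 130*(32 + 131) = 130*163 = 21190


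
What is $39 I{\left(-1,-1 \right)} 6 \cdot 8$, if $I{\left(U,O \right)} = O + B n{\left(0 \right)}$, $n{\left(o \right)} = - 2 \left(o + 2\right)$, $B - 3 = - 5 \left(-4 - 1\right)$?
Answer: $-211536$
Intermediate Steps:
$B = 28$ ($B = 3 - 5 \left(-4 - 1\right) = 3 - -25 = 3 + 25 = 28$)
$n{\left(o \right)} = -4 - 2 o$ ($n{\left(o \right)} = - 2 \left(2 + o\right) = -4 - 2 o$)
$I{\left(U,O \right)} = -112 + O$ ($I{\left(U,O \right)} = O + 28 \left(-4 - 0\right) = O + 28 \left(-4 + 0\right) = O + 28 \left(-4\right) = O - 112 = -112 + O$)
$39 I{\left(-1,-1 \right)} 6 \cdot 8 = 39 \left(-112 - 1\right) 6 \cdot 8 = 39 \left(-113\right) 48 = \left(-4407\right) 48 = -211536$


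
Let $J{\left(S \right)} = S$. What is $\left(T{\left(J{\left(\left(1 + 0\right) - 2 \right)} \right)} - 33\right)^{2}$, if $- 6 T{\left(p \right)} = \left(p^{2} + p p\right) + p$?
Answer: $\frac{39601}{36} \approx 1100.0$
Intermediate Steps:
$T{\left(p \right)} = - \frac{p^{2}}{3} - \frac{p}{6}$ ($T{\left(p \right)} = - \frac{\left(p^{2} + p p\right) + p}{6} = - \frac{\left(p^{2} + p^{2}\right) + p}{6} = - \frac{2 p^{2} + p}{6} = - \frac{p + 2 p^{2}}{6} = - \frac{p^{2}}{3} - \frac{p}{6}$)
$\left(T{\left(J{\left(\left(1 + 0\right) - 2 \right)} \right)} - 33\right)^{2} = \left(- \frac{\left(\left(1 + 0\right) - 2\right) \left(1 + 2 \left(\left(1 + 0\right) - 2\right)\right)}{6} - 33\right)^{2} = \left(- \frac{\left(1 - 2\right) \left(1 + 2 \left(1 - 2\right)\right)}{6} - 33\right)^{2} = \left(\left(- \frac{1}{6}\right) \left(-1\right) \left(1 + 2 \left(-1\right)\right) - 33\right)^{2} = \left(\left(- \frac{1}{6}\right) \left(-1\right) \left(1 - 2\right) - 33\right)^{2} = \left(\left(- \frac{1}{6}\right) \left(-1\right) \left(-1\right) - 33\right)^{2} = \left(- \frac{1}{6} - 33\right)^{2} = \left(- \frac{199}{6}\right)^{2} = \frac{39601}{36}$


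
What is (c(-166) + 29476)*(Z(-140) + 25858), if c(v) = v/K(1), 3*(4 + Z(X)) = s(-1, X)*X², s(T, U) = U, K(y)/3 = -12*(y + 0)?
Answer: -707473995569/27 ≈ -2.6203e+10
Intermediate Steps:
K(y) = -36*y (K(y) = 3*(-12*(y + 0)) = 3*(-12*y) = -36*y)
Z(X) = -4 + X³/3 (Z(X) = -4 + (X*X²)/3 = -4 + X³/3)
c(v) = -v/36 (c(v) = v/((-36*1)) = v/(-36) = v*(-1/36) = -v/36)
(c(-166) + 29476)*(Z(-140) + 25858) = (-1/36*(-166) + 29476)*((-4 + (⅓)*(-140)³) + 25858) = (83/18 + 29476)*((-4 + (⅓)*(-2744000)) + 25858) = 530651*((-4 - 2744000/3) + 25858)/18 = 530651*(-2744012/3 + 25858)/18 = (530651/18)*(-2666438/3) = -707473995569/27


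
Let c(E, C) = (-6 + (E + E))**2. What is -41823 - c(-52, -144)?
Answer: -53923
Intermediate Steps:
c(E, C) = (-6 + 2*E)**2
-41823 - c(-52, -144) = -41823 - 4*(-3 - 52)**2 = -41823 - 4*(-55)**2 = -41823 - 4*3025 = -41823 - 1*12100 = -41823 - 12100 = -53923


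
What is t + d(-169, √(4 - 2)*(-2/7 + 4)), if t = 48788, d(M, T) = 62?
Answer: 48850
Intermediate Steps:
t + d(-169, √(4 - 2)*(-2/7 + 4)) = 48788 + 62 = 48850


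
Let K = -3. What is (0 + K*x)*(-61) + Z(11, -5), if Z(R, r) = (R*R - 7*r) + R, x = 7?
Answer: 1448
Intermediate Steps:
Z(R, r) = R + R² - 7*r (Z(R, r) = (R² - 7*r) + R = R + R² - 7*r)
(0 + K*x)*(-61) + Z(11, -5) = (0 - 3*7)*(-61) + (11 + 11² - 7*(-5)) = (0 - 21)*(-61) + (11 + 121 + 35) = -21*(-61) + 167 = 1281 + 167 = 1448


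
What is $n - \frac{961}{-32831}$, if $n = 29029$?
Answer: $\frac{953052060}{32831} \approx 29029.0$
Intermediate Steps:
$n - \frac{961}{-32831} = 29029 - \frac{961}{-32831} = 29029 - - \frac{961}{32831} = 29029 + \frac{961}{32831} = \frac{953052060}{32831}$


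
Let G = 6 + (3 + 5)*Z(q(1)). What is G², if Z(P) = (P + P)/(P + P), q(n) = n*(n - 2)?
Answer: 196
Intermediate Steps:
q(n) = n*(-2 + n)
Z(P) = 1 (Z(P) = (2*P)/((2*P)) = (2*P)*(1/(2*P)) = 1)
G = 14 (G = 6 + (3 + 5)*1 = 6 + 8*1 = 6 + 8 = 14)
G² = 14² = 196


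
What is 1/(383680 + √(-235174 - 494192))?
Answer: 17440/6691412353 - I*√729366/147211071766 ≈ 2.6063e-6 - 5.8014e-9*I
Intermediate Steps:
1/(383680 + √(-235174 - 494192)) = 1/(383680 + √(-729366)) = 1/(383680 + I*√729366)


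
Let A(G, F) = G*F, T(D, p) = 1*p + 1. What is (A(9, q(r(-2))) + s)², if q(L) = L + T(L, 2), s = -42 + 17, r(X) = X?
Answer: 256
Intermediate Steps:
T(D, p) = 1 + p (T(D, p) = p + 1 = 1 + p)
s = -25
q(L) = 3 + L (q(L) = L + (1 + 2) = L + 3 = 3 + L)
A(G, F) = F*G
(A(9, q(r(-2))) + s)² = ((3 - 2)*9 - 25)² = (1*9 - 25)² = (9 - 25)² = (-16)² = 256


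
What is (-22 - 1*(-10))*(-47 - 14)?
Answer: 732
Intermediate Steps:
(-22 - 1*(-10))*(-47 - 14) = (-22 + 10)*(-61) = -12*(-61) = 732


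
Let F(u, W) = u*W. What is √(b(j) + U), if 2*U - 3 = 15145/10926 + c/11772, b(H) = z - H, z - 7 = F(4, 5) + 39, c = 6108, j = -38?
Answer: √16776012726215/396978 ≈ 10.318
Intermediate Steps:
F(u, W) = W*u
z = 66 (z = 7 + (5*4 + 39) = 7 + (20 + 39) = 7 + 59 = 66)
b(H) = 66 - H
U = 5841533/2381868 (U = 3/2 + (15145/10926 + 6108/11772)/2 = 3/2 + (15145*(1/10926) + 6108*(1/11772))/2 = 3/2 + (15145/10926 + 509/981)/2 = 3/2 + (½)*(2268731/1190934) = 3/2 + 2268731/2381868 = 5841533/2381868 ≈ 2.4525)
√(b(j) + U) = √((66 - 1*(-38)) + 5841533/2381868) = √((66 + 38) + 5841533/2381868) = √(104 + 5841533/2381868) = √(253555805/2381868) = √16776012726215/396978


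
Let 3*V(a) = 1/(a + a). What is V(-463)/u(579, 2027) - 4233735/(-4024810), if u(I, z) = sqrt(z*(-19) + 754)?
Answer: 846747/804962 + I*sqrt(37759)/104894502 ≈ 1.0519 + 1.8525e-6*I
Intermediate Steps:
V(a) = 1/(6*a) (V(a) = 1/(3*(a + a)) = 1/(3*((2*a))) = (1/(2*a))/3 = 1/(6*a))
u(I, z) = sqrt(754 - 19*z) (u(I, z) = sqrt(-19*z + 754) = sqrt(754 - 19*z))
V(-463)/u(579, 2027) - 4233735/(-4024810) = ((1/6)/(-463))/(sqrt(754 - 19*2027)) - 4233735/(-4024810) = ((1/6)*(-1/463))/(sqrt(754 - 38513)) - 4233735*(-1/4024810) = -(-I*sqrt(37759)/37759)/2778 + 846747/804962 = -(-1)*I*sqrt(37759)/104894502 + 846747/804962 = I*sqrt(37759)/104894502 + 846747/804962 = 846747/804962 + I*sqrt(37759)/104894502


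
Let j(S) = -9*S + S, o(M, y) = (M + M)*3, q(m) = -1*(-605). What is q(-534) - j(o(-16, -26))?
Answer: -163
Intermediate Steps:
q(m) = 605
o(M, y) = 6*M (o(M, y) = (2*M)*3 = 6*M)
j(S) = -8*S
q(-534) - j(o(-16, -26)) = 605 - (-8)*6*(-16) = 605 - (-8)*(-96) = 605 - 1*768 = 605 - 768 = -163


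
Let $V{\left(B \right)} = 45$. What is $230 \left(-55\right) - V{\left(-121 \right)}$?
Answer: $-12695$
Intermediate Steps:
$230 \left(-55\right) - V{\left(-121 \right)} = 230 \left(-55\right) - 45 = -12650 - 45 = -12695$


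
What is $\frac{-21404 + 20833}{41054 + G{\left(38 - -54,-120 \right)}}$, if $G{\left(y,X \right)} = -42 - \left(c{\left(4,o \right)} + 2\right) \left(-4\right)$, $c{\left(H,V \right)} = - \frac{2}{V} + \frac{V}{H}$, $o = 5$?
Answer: $- \frac{2855}{205117} \approx -0.013919$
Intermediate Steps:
$G{\left(y,X \right)} = - \frac{153}{5}$ ($G{\left(y,X \right)} = -42 - \left(\left(- \frac{2}{5} + \frac{5}{4}\right) + 2\right) \left(-4\right) = -42 - \left(\frac{17}{20} + 2\right) \left(-4\right) = -42 - \frac{57}{20} \left(-4\right) = -42 - - \frac{57}{5} = -42 + \frac{57}{5} = - \frac{153}{5}$)
$\frac{-21404 + 20833}{41054 + G{\left(38 - -54,-120 \right)}} = \frac{-21404 + 20833}{41054 - \frac{153}{5}} = - \frac{571}{\frac{205117}{5}} = \left(-571\right) \frac{5}{205117} = - \frac{2855}{205117}$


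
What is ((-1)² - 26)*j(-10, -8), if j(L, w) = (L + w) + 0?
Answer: 450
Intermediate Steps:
j(L, w) = L + w
((-1)² - 26)*j(-10, -8) = ((-1)² - 26)*(-10 - 8) = (1 - 26)*(-18) = -25*(-18) = 450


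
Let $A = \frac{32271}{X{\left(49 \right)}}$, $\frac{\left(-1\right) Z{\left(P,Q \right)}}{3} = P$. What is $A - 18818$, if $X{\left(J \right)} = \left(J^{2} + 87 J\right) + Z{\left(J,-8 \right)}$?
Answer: $- \frac{122604635}{6517} \approx -18813.0$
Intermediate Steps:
$Z{\left(P,Q \right)} = - 3 P$
$X{\left(J \right)} = J^{2} + 84 J$ ($X{\left(J \right)} = \left(J^{2} + 87 J\right) - 3 J = J^{2} + 84 J$)
$A = \frac{32271}{6517}$ ($A = \frac{32271}{49 \left(84 + 49\right)} = \frac{32271}{49 \cdot 133} = \frac{32271}{6517} \approx 4.9518$)
$A - 18818 = \frac{32271}{6517} - 18818 = - \frac{122604635}{6517}$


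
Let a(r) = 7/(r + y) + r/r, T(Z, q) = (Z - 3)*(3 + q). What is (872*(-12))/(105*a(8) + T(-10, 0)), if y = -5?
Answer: -10464/311 ≈ -33.646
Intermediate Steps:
T(Z, q) = (-3 + Z)*(3 + q)
a(r) = 1 + 7/(-5 + r) (a(r) = 7/(r - 5) + r/r = 7/(-5 + r) + 1 = 1 + 7/(-5 + r))
(872*(-12))/(105*a(8) + T(-10, 0)) = (872*(-12))/(105*((2 + 8)/(-5 + 8)) + (-9 - 3*0 + 3*(-10) - 10*0)) = -10464/(105*(10/3) + (-9 + 0 - 30 + 0)) = -10464/(105*((⅓)*10) - 39) = -10464/(105*(10/3) - 39) = -10464/(350 - 39) = -10464/311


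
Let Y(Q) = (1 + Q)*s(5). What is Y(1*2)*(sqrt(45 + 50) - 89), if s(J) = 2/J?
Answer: -534/5 + 6*sqrt(95)/5 ≈ -95.104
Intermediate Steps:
Y(Q) = 2/5 + 2*Q/5 (Y(Q) = (1 + Q)*(2/5) = 2/5 + 2*Q/5)
Y(1*2)*(sqrt(45 + 50) - 89) = (2/5 + 2*(1*2)/5)*(sqrt(45 + 50) - 89) = (2/5 + (2/5)*2)*(sqrt(95) - 89) = (2/5 + 4/5)*(-89 + sqrt(95)) = 6*(-89 + sqrt(95))/5 = -534/5 + 6*sqrt(95)/5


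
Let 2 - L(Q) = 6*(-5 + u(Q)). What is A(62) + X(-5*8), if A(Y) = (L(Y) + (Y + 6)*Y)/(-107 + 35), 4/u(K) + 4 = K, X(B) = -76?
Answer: -23489/174 ≈ -134.99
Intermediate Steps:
u(K) = 4/(-4 + K)
L(Q) = 32 - 24/(-4 + Q) (L(Q) = 2 - 6*(-5 + 4/(-4 + Q)) = 2 - (-30 + 24/(-4 + Q)) = 2 + (30 - 24/(-4 + Q)) = 32 - 24/(-4 + Q))
A(Y) = -(-19 + 4*Y)/(9*(-4 + Y)) - Y*(6 + Y)/72 (A(Y) = (8*(-19 + 4*Y)/(-4 + Y) + (Y + 6)*Y)/(-107 + 35) = (8*(-19 + 4*Y)/(-4 + Y) + (6 + Y)*Y)/(-72) = (8*(-19 + 4*Y)/(-4 + Y) + Y*(6 + Y))*(-1/72) = (Y*(6 + Y) + 8*(-19 + 4*Y)/(-4 + Y))*(-1/72) = -(-19 + 4*Y)/(9*(-4 + Y)) - Y*(6 + Y)/72)
A(62) + X(-5*8) = (152 - 1*62³ - 8*62 - 2*62²)/(72*(-4 + 62)) - 76 = (1/72)*(152 - 1*238328 - 496 - 2*3844)/58 - 76 = (1/72)*(1/58)*(152 - 238328 - 496 - 7688) - 76 = (1/72)*(1/58)*(-246360) - 76 = -10265/174 - 76 = -23489/174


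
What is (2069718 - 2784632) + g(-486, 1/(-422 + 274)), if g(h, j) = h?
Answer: -715400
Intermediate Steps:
(2069718 - 2784632) + g(-486, 1/(-422 + 274)) = (2069718 - 2784632) - 486 = -714914 - 486 = -715400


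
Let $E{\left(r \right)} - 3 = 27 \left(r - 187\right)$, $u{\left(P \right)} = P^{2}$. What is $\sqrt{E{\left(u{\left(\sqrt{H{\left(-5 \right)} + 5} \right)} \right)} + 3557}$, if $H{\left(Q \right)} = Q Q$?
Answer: $i \sqrt{679} \approx 26.058 i$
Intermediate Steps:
$H{\left(Q \right)} = Q^{2}$
$E{\left(r \right)} = -5046 + 27 r$ ($E{\left(r \right)} = 3 + 27 \left(r - 187\right) = 3 + 27 \left(-187 + r\right) = 3 + \left(-5049 + 27 r\right) = -5046 + 27 r$)
$\sqrt{E{\left(u{\left(\sqrt{H{\left(-5 \right)} + 5} \right)} \right)} + 3557} = \sqrt{\left(-5046 + 27 \left(\sqrt{\left(-5\right)^{2} + 5}\right)^{2}\right) + 3557} = \sqrt{\left(-5046 + 27 \left(\sqrt{25 + 5}\right)^{2}\right) + 3557} = \sqrt{\left(-5046 + 27 \left(\sqrt{30}\right)^{2}\right) + 3557} = \sqrt{\left(-5046 + 27 \cdot 30\right) + 3557} = \sqrt{\left(-5046 + 810\right) + 3557} = \sqrt{-4236 + 3557} = \sqrt{-679} = i \sqrt{679}$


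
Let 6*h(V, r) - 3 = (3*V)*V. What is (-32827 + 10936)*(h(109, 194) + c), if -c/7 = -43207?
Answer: -6750965490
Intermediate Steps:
c = 302449 (c = -7*(-43207) = 302449)
h(V, r) = ½ + V²/2 (h(V, r) = ½ + ((3*V)*V)/6 = ½ + (3*V²)/6 = ½ + V²/2)
(-32827 + 10936)*(h(109, 194) + c) = (-32827 + 10936)*((½ + (½)*109²) + 302449) = -21891*((½ + (½)*11881) + 302449) = -21891*((½ + 11881/2) + 302449) = -21891*(5941 + 302449) = -21891*308390 = -6750965490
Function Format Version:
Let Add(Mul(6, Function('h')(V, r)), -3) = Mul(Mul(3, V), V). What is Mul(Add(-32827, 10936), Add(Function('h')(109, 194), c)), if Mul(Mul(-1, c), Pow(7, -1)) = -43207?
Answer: -6750965490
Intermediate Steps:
c = 302449 (c = Mul(-7, -43207) = 302449)
Function('h')(V, r) = Add(Rational(1, 2), Mul(Rational(1, 2), Pow(V, 2))) (Function('h')(V, r) = Add(Rational(1, 2), Mul(Rational(1, 6), Mul(Mul(3, V), V))) = Add(Rational(1, 2), Mul(Rational(1, 6), Mul(3, Pow(V, 2)))) = Add(Rational(1, 2), Mul(Rational(1, 2), Pow(V, 2))))
Mul(Add(-32827, 10936), Add(Function('h')(109, 194), c)) = Mul(Add(-32827, 10936), Add(Add(Rational(1, 2), Mul(Rational(1, 2), Pow(109, 2))), 302449)) = Mul(-21891, Add(Add(Rational(1, 2), Mul(Rational(1, 2), 11881)), 302449)) = Mul(-21891, Add(Add(Rational(1, 2), Rational(11881, 2)), 302449)) = Mul(-21891, Add(5941, 302449)) = Mul(-21891, 308390) = -6750965490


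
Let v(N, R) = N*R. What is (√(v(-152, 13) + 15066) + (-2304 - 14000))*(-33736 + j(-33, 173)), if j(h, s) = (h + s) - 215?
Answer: 551254544 - 33811*√13090 ≈ 5.4739e+8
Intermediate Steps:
j(h, s) = -215 + h + s
(√(v(-152, 13) + 15066) + (-2304 - 14000))*(-33736 + j(-33, 173)) = (√(-152*13 + 15066) + (-2304 - 14000))*(-33736 + (-215 - 33 + 173)) = (√(-1976 + 15066) - 16304)*(-33736 - 75) = (√13090 - 16304)*(-33811) = (-16304 + √13090)*(-33811) = 551254544 - 33811*√13090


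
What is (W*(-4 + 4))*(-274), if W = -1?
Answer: 0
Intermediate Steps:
(W*(-4 + 4))*(-274) = -(-4 + 4)*(-274) = -1*0*(-274) = 0*(-274) = 0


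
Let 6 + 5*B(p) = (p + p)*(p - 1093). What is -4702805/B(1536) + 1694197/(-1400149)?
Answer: -7045750869011/381089754522 ≈ -18.488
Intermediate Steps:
B(p) = -6/5 + 2*p*(-1093 + p)/5 (B(p) = -6/5 + ((p + p)*(p - 1093))/5 = -6/5 + ((2*p)*(-1093 + p))/5 = -6/5 + (2*p*(-1093 + p))/5 = -6/5 + 2*p*(-1093 + p)/5)
-4702805/B(1536) + 1694197/(-1400149) = -4702805/(-6/5 - 2186/5*1536 + (⅖)*1536²) + 1694197/(-1400149) = -4702805/(-6/5 - 3357696/5 + (⅖)*2359296) + 1694197*(-1/1400149) = -4702805/(-6/5 - 3357696/5 + 4718592/5) - 1694197/1400149 = -4702805/272178 - 1694197/1400149 = -7045750869011/381089754522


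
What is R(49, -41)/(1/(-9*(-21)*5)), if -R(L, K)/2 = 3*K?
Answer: 232470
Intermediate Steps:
R(L, K) = -6*K
R(49, -41)/(1/(-9*(-21)*5)) = (-6*(-41))/(1/(-9*(-21)*5)) = 246/(1/(189*5)) = 246/(1/945) = 246*945 = 232470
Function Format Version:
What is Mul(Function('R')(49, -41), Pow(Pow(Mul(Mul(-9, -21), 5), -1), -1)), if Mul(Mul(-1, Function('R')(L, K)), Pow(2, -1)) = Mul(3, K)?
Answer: 232470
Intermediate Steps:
Function('R')(L, K) = Mul(-6, K) (Function('R')(L, K) = Mul(-2, Mul(3, K)) = Mul(-6, K))
Mul(Function('R')(49, -41), Pow(Pow(Mul(Mul(-9, -21), 5), -1), -1)) = Mul(Mul(-6, -41), Pow(Pow(Mul(Mul(-9, -21), 5), -1), -1)) = Mul(246, Pow(Pow(Mul(189, 5), -1), -1)) = Mul(246, Pow(Pow(945, -1), -1)) = Mul(246, Pow(Rational(1, 945), -1)) = Mul(246, 945) = 232470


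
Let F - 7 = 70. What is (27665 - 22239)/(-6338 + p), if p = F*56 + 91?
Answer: -5426/1935 ≈ -2.8041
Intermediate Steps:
F = 77 (F = 7 + 70 = 77)
p = 4403 (p = 77*56 + 91 = 4312 + 91 = 4403)
(27665 - 22239)/(-6338 + p) = (27665 - 22239)/(-6338 + 4403) = 5426/(-1935) = 5426*(-1/1935) = -5426/1935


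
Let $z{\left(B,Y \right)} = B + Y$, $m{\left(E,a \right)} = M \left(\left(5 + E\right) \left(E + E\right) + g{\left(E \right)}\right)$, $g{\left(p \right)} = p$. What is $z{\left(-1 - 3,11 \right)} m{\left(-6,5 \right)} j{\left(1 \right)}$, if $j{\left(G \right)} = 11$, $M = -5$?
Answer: $-2310$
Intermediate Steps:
$m{\left(E,a \right)} = - 5 E - 10 E \left(5 + E\right)$ ($m{\left(E,a \right)} = - 5 \left(\left(5 + E\right) \left(E + E\right) + E\right) = - 5 \left(\left(5 + E\right) 2 E + E\right) = - 5 \left(2 E \left(5 + E\right) + E\right) = - 5 \left(E + 2 E \left(5 + E\right)\right) = - 5 E - 10 E \left(5 + E\right)$)
$z{\left(-1 - 3,11 \right)} m{\left(-6,5 \right)} j{\left(1 \right)} = \left(\left(-1 - 3\right) + 11\right) 5 \left(-6\right) \left(-11 - -12\right) 11 = \left(-4 + 11\right) 5 \left(-6\right) \left(-11 + 12\right) 11 = 7 \cdot 5 \left(-6\right) 1 \cdot 11 = 7 \left(-30\right) 11 = \left(-210\right) 11 = -2310$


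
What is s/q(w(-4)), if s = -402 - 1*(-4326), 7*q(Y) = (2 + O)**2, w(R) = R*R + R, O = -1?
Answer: 27468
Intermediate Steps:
w(R) = R + R**2 (w(R) = R**2 + R = R + R**2)
q(Y) = 1/7 (q(Y) = (2 - 1)**2/7 = (1/7)*1**2 = (1/7)*1 = 1/7)
s = 3924 (s = -402 + 4326 = 3924)
s/q(w(-4)) = 3924/(1/7) = 3924*7 = 27468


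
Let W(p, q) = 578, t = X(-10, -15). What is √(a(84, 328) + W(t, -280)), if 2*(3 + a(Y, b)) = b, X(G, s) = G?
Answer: √739 ≈ 27.185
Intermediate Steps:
t = -10
a(Y, b) = -3 + b/2
√(a(84, 328) + W(t, -280)) = √((-3 + (½)*328) + 578) = √((-3 + 164) + 578) = √(161 + 578) = √739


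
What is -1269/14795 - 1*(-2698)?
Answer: 39915641/14795 ≈ 2697.9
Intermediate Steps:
-1269/14795 - 1*(-2698) = -1269*1/14795 + 2698 = -1269/14795 + 2698 = 39915641/14795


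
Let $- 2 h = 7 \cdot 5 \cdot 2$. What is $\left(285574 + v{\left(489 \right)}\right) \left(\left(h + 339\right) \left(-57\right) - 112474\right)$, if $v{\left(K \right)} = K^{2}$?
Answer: $-68106460390$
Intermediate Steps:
$h = -35$ ($h = - \frac{7 \cdot 5 \cdot 2}{2} = - \frac{35 \cdot 2}{2} = \left(- \frac{1}{2}\right) 70 = -35$)
$\left(285574 + v{\left(489 \right)}\right) \left(\left(h + 339\right) \left(-57\right) - 112474\right) = \left(285574 + 489^{2}\right) \left(\left(-35 + 339\right) \left(-57\right) - 112474\right) = \left(285574 + 239121\right) \left(304 \left(-57\right) - 112474\right) = 524695 \left(-17328 - 112474\right) = 524695 \left(-129802\right) = -68106460390$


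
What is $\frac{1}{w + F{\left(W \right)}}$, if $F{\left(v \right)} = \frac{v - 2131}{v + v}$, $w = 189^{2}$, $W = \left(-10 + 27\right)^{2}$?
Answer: $\frac{289}{10322448} \approx 2.7997 \cdot 10^{-5}$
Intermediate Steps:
$W = 289$ ($W = 17^{2} = 289$)
$w = 35721$
$F{\left(v \right)} = \frac{-2131 + v}{2 v}$
$\frac{1}{w + F{\left(W \right)}} = \frac{1}{35721 + \frac{-2131 + 289}{2 \cdot 289}} = \frac{1}{35721 + \frac{1}{2} \cdot \frac{1}{289} \left(-1842\right)} = \frac{1}{35721 - \frac{921}{289}} = \frac{1}{\frac{10322448}{289}} = \frac{289}{10322448}$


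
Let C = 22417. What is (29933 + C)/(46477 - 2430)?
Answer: 52350/44047 ≈ 1.1885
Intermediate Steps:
(29933 + C)/(46477 - 2430) = (29933 + 22417)/(46477 - 2430) = 52350/44047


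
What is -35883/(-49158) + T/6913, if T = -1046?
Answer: 21848879/37758806 ≈ 0.57864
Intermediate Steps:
-35883/(-49158) + T/6913 = -35883/(-49158) - 1046/6913 = -35883*(-1/49158) - 1046*1/6913 = 3987/5462 - 1046/6913 = 21848879/37758806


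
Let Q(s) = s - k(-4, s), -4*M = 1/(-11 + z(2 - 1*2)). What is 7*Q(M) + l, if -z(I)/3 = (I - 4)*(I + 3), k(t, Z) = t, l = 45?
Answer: 7293/100 ≈ 72.930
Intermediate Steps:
z(I) = -3*(-4 + I)*(3 + I) (z(I) = -3*(I - 4)*(I + 3) = -3*(-4 + I)*(3 + I))
M = -1/100 (M = -1/(4*(-11 + (36 - 3*(2 - 1*2)**2 + 3*(2 - 1*2)))) = -1/(4*(-11 + (36 - 3*(2 - 2)**2 + 3*(2 - 2)))) = -1/(4*(-11 + (36 - 3*0**2 + 3*0))) = -1/(4*(-11 + (36 - 3*0 + 0))) = -1/(4*(-11 + (36 + 0 + 0))) = -1/(4*(-11 + 36)) = -1/4/25 = -1/4*1/25 = -1/100 ≈ -0.010000)
Q(s) = 4 + s (Q(s) = s - 1*(-4) = s + 4 = 4 + s)
7*Q(M) + l = 7*(4 - 1/100) + 45 = 7*(399/100) + 45 = 2793/100 + 45 = 7293/100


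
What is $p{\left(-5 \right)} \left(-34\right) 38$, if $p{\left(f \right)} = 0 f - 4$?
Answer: $5168$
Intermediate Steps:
$p{\left(f \right)} = -4$ ($p{\left(f \right)} = 0 - 4 = -4$)
$p{\left(-5 \right)} \left(-34\right) 38 = \left(-4\right) \left(-34\right) 38 = 136 \cdot 38 = 5168$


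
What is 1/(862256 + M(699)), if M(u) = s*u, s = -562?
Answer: 1/469418 ≈ 2.1303e-6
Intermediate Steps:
M(u) = -562*u
1/(862256 + M(699)) = 1/(862256 - 562*699) = 1/(862256 - 392838) = 1/469418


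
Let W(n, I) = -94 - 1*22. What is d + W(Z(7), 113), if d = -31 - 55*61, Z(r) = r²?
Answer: -3502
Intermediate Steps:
W(n, I) = -116 (W(n, I) = -94 - 22 = -116)
d = -3386 (d = -31 - 3355 = -3386)
d + W(Z(7), 113) = -3386 - 116 = -3502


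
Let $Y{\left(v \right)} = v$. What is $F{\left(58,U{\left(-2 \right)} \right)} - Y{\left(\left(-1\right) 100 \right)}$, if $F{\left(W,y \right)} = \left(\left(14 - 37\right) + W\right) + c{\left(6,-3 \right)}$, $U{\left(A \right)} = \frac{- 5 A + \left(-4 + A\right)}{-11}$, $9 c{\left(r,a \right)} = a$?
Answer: $\frac{404}{3} \approx 134.67$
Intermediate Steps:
$c{\left(r,a \right)} = \frac{a}{9}$
$U{\left(A \right)} = \frac{4}{11} + \frac{4 A}{11}$ ($U{\left(A \right)} = \left(-4 - 4 A\right) \left(- \frac{1}{11}\right) = \frac{4}{11} + \frac{4 A}{11}$)
$F{\left(W,y \right)} = - \frac{70}{3} + W$ ($F{\left(W,y \right)} = \left(\left(14 - 37\right) + W\right) + \frac{1}{9} \left(-3\right) = \left(\left(14 - 37\right) + W\right) - \frac{1}{3} = \left(-23 + W\right) - \frac{1}{3} = - \frac{70}{3} + W$)
$F{\left(58,U{\left(-2 \right)} \right)} - Y{\left(\left(-1\right) 100 \right)} = \left(- \frac{70}{3} + 58\right) - \left(-1\right) 100 = \frac{104}{3} - -100 = \frac{104}{3} + 100 = \frac{404}{3}$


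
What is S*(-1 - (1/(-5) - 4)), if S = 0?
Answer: 0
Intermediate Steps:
S*(-1 - (1/(-5) - 4)) = 0*(-1 - (1/(-5) - 4)) = 0*(-1 - (-1/5 - 4)) = 0*(-1 - 1*(-21/5)) = 0*(-1 + 21/5) = 0*(16/5) = 0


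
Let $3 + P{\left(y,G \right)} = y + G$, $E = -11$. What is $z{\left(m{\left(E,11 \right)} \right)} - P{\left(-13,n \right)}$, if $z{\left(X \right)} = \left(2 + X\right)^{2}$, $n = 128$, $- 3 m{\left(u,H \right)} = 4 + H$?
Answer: $-103$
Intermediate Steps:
$m{\left(u,H \right)} = - \frac{4}{3} - \frac{H}{3}$ ($m{\left(u,H \right)} = - \frac{4 + H}{3} = - \frac{4}{3} - \frac{H}{3}$)
$P{\left(y,G \right)} = -3 + G + y$ ($P{\left(y,G \right)} = -3 + \left(y + G\right) = -3 + \left(G + y\right) = -3 + G + y$)
$z{\left(m{\left(E,11 \right)} \right)} - P{\left(-13,n \right)} = \left(2 - 5\right)^{2} - \left(-3 + 128 - 13\right) = \left(2 - 5\right)^{2} - 112 = \left(-3\right)^{2} - 112 = 9 - 112 = -103$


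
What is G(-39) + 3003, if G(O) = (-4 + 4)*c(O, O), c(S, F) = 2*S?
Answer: 3003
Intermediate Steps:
G(O) = 0 (G(O) = (-4 + 4)*(2*O) = 0*(2*O) = 0)
G(-39) + 3003 = 0 + 3003 = 3003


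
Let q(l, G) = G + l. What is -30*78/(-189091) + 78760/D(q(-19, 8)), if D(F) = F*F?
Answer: 1353917300/2080001 ≈ 650.92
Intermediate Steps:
D(F) = F**2
-30*78/(-189091) + 78760/D(q(-19, 8)) = -30*78/(-189091) + 78760/((8 - 19)**2) = -2340*(-1/189091) + 78760/((-11)**2) = 2340/189091 + 78760/121 = 2340/189091 + 78760*(1/121) = 2340/189091 + 7160/11 = 1353917300/2080001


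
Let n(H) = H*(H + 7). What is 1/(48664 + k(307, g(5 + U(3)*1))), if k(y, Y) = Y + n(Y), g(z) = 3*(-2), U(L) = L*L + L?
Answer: 1/48652 ≈ 2.0554e-5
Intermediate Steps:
n(H) = H*(7 + H)
U(L) = L + L² (U(L) = L² + L = L + L²)
g(z) = -6
k(y, Y) = Y + Y*(7 + Y)
1/(48664 + k(307, g(5 + U(3)*1))) = 1/(48664 - 6*(8 - 6)) = 1/(48664 - 6*2) = 1/(48664 - 12) = 1/48652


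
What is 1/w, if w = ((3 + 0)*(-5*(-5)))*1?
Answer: 1/75 ≈ 0.013333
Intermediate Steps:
w = 75 (w = (3*25)*1 = 75*1 = 75)
1/w = 1/75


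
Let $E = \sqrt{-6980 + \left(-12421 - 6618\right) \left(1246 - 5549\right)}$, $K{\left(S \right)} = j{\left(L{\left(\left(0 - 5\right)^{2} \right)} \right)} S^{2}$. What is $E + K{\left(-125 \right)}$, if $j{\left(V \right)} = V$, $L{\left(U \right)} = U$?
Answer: $390625 + \sqrt{81917837} \approx 3.9968 \cdot 10^{5}$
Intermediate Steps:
$K{\left(S \right)} = 25 S^{2}$ ($K{\left(S \right)} = \left(0 - 5\right)^{2} S^{2} = \left(-5\right)^{2} S^{2} = 25 S^{2}$)
$E = \sqrt{81917837}$ ($E = \sqrt{-6980 - -81924817} = \sqrt{-6980 + 81924817} = \sqrt{81917837} \approx 9050.8$)
$E + K{\left(-125 \right)} = \sqrt{81917837} + 25 \left(-125\right)^{2} = \sqrt{81917837} + 25 \cdot 15625 = \sqrt{81917837} + 390625 = 390625 + \sqrt{81917837}$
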